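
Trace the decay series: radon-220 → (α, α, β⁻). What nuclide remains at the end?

Bi-212

Start: (A, Z) = (220, 86).
After α: (216, 84).
After α: (212, 82).
After β⁻: (212, 83).
Z = 83 is bismuth.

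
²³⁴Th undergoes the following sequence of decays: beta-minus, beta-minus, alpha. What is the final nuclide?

Start: (A, Z) = (234, 90).
After β⁻: (234, 91).
After β⁻: (234, 92).
After α: (230, 90).
Z = 90 is thorium.

Th-230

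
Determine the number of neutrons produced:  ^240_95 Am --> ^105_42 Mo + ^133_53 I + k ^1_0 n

Conserve mass number: 240 = 105 + 133 + k, so k = 240 − 238 = 2.
Check atomic number: 95 = 42 + 53 + 0 = 95. ✓

2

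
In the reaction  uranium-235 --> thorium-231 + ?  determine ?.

Conserve mass number: 235 = 231 + A, so A = 4.
Conserve atomic number: 92 = 90 + Z, so Z = 2.
A = 4 and Z = 2 is helium-4 — an alpha particle.

alpha particle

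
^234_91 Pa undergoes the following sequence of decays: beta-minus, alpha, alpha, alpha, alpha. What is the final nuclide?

Po-218

Start: (A, Z) = (234, 91).
After β⁻: (234, 92).
After α: (230, 90).
After α: (226, 88).
After α: (222, 86).
After α: (218, 84).
Z = 84 is polonium.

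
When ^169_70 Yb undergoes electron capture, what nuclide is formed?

Tm-169

Electron capture: mass number changes by +0, atomic number by -1.
A: 169 = 169; Z: 70 − 1 = 69.
Z = 69 is thulium, so the daughter is ^169_69 Tm.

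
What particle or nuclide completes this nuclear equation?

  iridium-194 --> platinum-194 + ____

Conserve mass number: 194 = 194 + A, so A = 0.
Conserve atomic number: 77 = 78 + Z, so Z = -1.
A = 0 and Z = -1 is e⁻ — a beta-minus particle.

beta-minus particle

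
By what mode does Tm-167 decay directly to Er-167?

beta-plus decay or electron capture

ΔA = 167 − 167 = 0; ΔZ = 68 − 69 = -1.
A is unchanged and Z drops by 1 — a proton has become a neutron (β⁺ emission or electron capture).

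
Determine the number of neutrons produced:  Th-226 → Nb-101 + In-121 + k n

Conserve mass number: 226 = 101 + 121 + k, so k = 226 − 222 = 4.
Check atomic number: 90 = 41 + 49 + 0 = 90. ✓

4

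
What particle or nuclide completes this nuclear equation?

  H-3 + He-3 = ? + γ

Li-6

Conserve mass number: 3 + 3 = A + 0, so A = 6.
Conserve atomic number: 1 + 2 = Z + 0, so Z = 3.
Z = 3 is lithium, so the species is Li-6.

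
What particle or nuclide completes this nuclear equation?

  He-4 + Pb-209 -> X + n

Po-212

Conserve mass number: 4 + 209 = A + 1, so A = 212.
Conserve atomic number: 2 + 82 = Z + 0, so Z = 84.
Z = 84 is polonium, so the species is Po-212.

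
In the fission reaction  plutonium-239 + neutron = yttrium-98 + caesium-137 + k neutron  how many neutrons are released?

5

Conserve mass number: 240 = 98 + 137 + k, so k = 240 − 235 = 5.
Check atomic number: 94 = 39 + 55 + 0 = 94. ✓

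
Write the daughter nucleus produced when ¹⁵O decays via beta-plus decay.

Beta-plus decay: mass number changes by +0, atomic number by -1.
A: 15 = 15; Z: 8 − 1 = 7.
Z = 7 is nitrogen, so the daughter is ¹⁵N.

N-15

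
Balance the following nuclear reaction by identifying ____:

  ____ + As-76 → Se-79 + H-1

Conserve mass number: A + 76 = 79 + 1, so A = 4.
Conserve atomic number: Z + 33 = 34 + 1, so Z = 2.
A = 4 and Z = 2 is He-4 — an alpha particle.

alpha particle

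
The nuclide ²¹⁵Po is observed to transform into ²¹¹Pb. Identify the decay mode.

alpha decay

ΔA = 211 − 215 = -4; ΔZ = 82 − 84 = -2.
A drops by 4 and Z drops by 2 — the signature of alpha emission.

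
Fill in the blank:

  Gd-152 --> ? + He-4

Sm-148

Conserve mass number: 152 = A + 4, so A = 148.
Conserve atomic number: 64 = Z + 2, so Z = 62.
Z = 62 is samarium, so the species is Sm-148.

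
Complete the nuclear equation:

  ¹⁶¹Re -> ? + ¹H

Conserve mass number: 161 = A + 1, so A = 160.
Conserve atomic number: 75 = Z + 1, so Z = 74.
Z = 74 is tungsten, so the species is ¹⁶⁰W.

W-160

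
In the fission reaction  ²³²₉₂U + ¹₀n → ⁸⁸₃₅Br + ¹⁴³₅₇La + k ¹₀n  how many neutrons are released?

2

Conserve mass number: 233 = 88 + 143 + k, so k = 233 − 231 = 2.
Check atomic number: 92 = 35 + 57 + 0 = 92. ✓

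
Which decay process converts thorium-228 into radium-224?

ΔA = 224 − 228 = -4; ΔZ = 88 − 90 = -2.
A drops by 4 and Z drops by 2 — the signature of alpha emission.

alpha decay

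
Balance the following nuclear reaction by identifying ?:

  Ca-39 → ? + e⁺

K-39

Conserve mass number: 39 = A + 0, so A = 39.
Conserve atomic number: 20 = Z + 1, so Z = 19.
Z = 19 is potassium, so the species is K-39.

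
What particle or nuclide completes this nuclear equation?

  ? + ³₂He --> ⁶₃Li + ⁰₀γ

Conserve mass number: A + 3 = 6 + 0, so A = 3.
Conserve atomic number: Z + 2 = 3 + 0, so Z = 1.
A = 3 and Z = 1 is ³₁H — a triton.

triton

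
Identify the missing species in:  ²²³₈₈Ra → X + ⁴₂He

Rn-219

Conserve mass number: 223 = A + 4, so A = 219.
Conserve atomic number: 88 = Z + 2, so Z = 86.
Z = 86 is radon, so the species is ²¹⁹₈₆Rn.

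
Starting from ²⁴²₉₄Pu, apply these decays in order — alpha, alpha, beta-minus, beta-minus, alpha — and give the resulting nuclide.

Start: (A, Z) = (242, 94).
After α: (238, 92).
After α: (234, 90).
After β⁻: (234, 91).
After β⁻: (234, 92).
After α: (230, 90).
Z = 90 is thorium.

Th-230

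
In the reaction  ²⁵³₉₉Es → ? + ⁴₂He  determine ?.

Bk-249

Conserve mass number: 253 = A + 4, so A = 249.
Conserve atomic number: 99 = Z + 2, so Z = 97.
Z = 97 is berkelium, so the species is ²⁴⁹₉₇Bk.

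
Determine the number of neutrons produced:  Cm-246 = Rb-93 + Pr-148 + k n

5

Conserve mass number: 246 = 93 + 148 + k, so k = 246 − 241 = 5.
Check atomic number: 96 = 37 + 59 + 0 = 96. ✓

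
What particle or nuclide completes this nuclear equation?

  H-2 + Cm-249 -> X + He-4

Am-247

Conserve mass number: 2 + 249 = A + 4, so A = 247.
Conserve atomic number: 1 + 96 = Z + 2, so Z = 95.
Z = 95 is americium, so the species is Am-247.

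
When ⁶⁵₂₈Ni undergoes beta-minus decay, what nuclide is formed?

Cu-65

Beta-minus decay: mass number changes by +0, atomic number by +1.
A: 65 = 65; Z: 28 + 1 = 29.
Z = 29 is copper, so the daughter is ⁶⁵₂₉Cu.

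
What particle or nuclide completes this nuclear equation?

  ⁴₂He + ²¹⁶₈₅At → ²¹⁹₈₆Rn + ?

proton

Conserve mass number: 4 + 216 = 219 + A, so A = 1.
Conserve atomic number: 2 + 85 = 86 + Z, so Z = 1.
A = 1 and Z = 1 is ¹₁H — a proton.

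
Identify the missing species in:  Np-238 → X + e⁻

Pu-238

Conserve mass number: 238 = A + 0, so A = 238.
Conserve atomic number: 93 = Z − 1, so Z = 94.
Z = 94 is plutonium, so the species is Pu-238.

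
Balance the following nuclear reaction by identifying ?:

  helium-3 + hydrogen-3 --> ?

Li-6

Conserve mass number: 3 + 3 = A, so A = 6.
Conserve atomic number: 2 + 1 = Z, so Z = 3.
Z = 3 is lithium, so the species is lithium-6.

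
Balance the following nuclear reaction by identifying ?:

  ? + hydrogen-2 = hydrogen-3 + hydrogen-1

deuteron

Conserve mass number: A + 2 = 3 + 1, so A = 2.
Conserve atomic number: Z + 1 = 1 + 1, so Z = 1.
A = 2 and Z = 1 is hydrogen-2 — a deuteron.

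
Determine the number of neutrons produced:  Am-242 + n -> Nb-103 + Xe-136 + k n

4

Conserve mass number: 243 = 103 + 136 + k, so k = 243 − 239 = 4.
Check atomic number: 95 = 41 + 54 + 0 = 95. ✓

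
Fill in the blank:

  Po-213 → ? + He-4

Conserve mass number: 213 = A + 4, so A = 209.
Conserve atomic number: 84 = Z + 2, so Z = 82.
Z = 82 is lead, so the species is Pb-209.

Pb-209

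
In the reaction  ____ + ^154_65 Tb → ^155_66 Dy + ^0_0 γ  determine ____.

Conserve mass number: A + 154 = 155 + 0, so A = 1.
Conserve atomic number: Z + 65 = 66 + 0, so Z = 1.
A = 1 and Z = 1 is ^1_1 H — a proton.

proton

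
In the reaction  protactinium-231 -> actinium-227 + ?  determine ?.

alpha particle

Conserve mass number: 231 = 227 + A, so A = 4.
Conserve atomic number: 91 = 89 + Z, so Z = 2.
A = 4 and Z = 2 is helium-4 — an alpha particle.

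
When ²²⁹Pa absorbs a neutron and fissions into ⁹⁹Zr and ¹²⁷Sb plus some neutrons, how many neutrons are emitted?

Conserve mass number: 230 = 99 + 127 + k, so k = 230 − 226 = 4.
Check atomic number: 91 = 40 + 51 + 0 = 91. ✓

4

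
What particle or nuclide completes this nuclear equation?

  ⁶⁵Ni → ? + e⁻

Conserve mass number: 65 = A + 0, so A = 65.
Conserve atomic number: 28 = Z − 1, so Z = 29.
Z = 29 is copper, so the species is ⁶⁵Cu.

Cu-65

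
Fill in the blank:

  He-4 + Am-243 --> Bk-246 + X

neutron

Conserve mass number: 4 + 243 = 246 + A, so A = 1.
Conserve atomic number: 2 + 95 = 97 + Z, so Z = 0.
A = 1 and Z = 0 is n — a neutron.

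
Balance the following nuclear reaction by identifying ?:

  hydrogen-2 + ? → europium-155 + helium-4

Conserve mass number: 2 + A = 155 + 4, so A = 157.
Conserve atomic number: 1 + Z = 63 + 2, so Z = 64.
Z = 64 is gadolinium, so the species is gadolinium-157.

Gd-157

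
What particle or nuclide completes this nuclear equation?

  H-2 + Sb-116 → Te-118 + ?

gamma ray

Conserve mass number: 2 + 116 = 118 + A, so A = 0.
Conserve atomic number: 1 + 51 = 52 + Z, so Z = 0.
A = 0 and Z = 0 is γ — a gamma ray.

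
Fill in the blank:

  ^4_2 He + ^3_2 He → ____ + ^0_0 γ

Be-7

Conserve mass number: 4 + 3 = A + 0, so A = 7.
Conserve atomic number: 2 + 2 = Z + 0, so Z = 4.
Z = 4 is beryllium, so the species is ^7_4 Be.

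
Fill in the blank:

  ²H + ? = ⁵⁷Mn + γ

Conserve mass number: 2 + A = 57 + 0, so A = 55.
Conserve atomic number: 1 + Z = 25 + 0, so Z = 24.
Z = 24 is chromium, so the species is ⁵⁵Cr.

Cr-55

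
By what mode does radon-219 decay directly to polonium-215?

alpha decay

ΔA = 215 − 219 = -4; ΔZ = 84 − 86 = -2.
A drops by 4 and Z drops by 2 — the signature of alpha emission.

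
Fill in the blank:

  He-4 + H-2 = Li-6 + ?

gamma ray

Conserve mass number: 4 + 2 = 6 + A, so A = 0.
Conserve atomic number: 2 + 1 = 3 + Z, so Z = 0.
A = 0 and Z = 0 is γ — a gamma ray.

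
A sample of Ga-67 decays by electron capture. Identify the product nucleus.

Zn-67

Electron capture: mass number changes by +0, atomic number by -1.
A: 67 = 67; Z: 31 − 1 = 30.
Z = 30 is zinc, so the daughter is Zn-67.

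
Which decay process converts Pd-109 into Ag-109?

beta-minus decay

ΔA = 109 − 109 = 0; ΔZ = 47 − 46 = +1.
A is unchanged and Z rises by 1 — a neutron has become a proton (β⁻ decay).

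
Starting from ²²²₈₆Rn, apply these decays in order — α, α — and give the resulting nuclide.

Pb-214

Start: (A, Z) = (222, 86).
After α: (218, 84).
After α: (214, 82).
Z = 82 is lead.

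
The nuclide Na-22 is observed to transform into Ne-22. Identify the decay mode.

beta-plus decay or electron capture

ΔA = 22 − 22 = 0; ΔZ = 10 − 11 = -1.
A is unchanged and Z drops by 1 — a proton has become a neutron (β⁺ emission or electron capture).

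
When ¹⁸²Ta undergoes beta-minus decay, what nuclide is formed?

Beta-minus decay: mass number changes by +0, atomic number by +1.
A: 182 = 182; Z: 73 + 1 = 74.
Z = 74 is tungsten, so the daughter is ¹⁸²W.

W-182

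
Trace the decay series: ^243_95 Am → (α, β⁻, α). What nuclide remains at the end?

U-235

Start: (A, Z) = (243, 95).
After α: (239, 93).
After β⁻: (239, 94).
After α: (235, 92).
Z = 92 is uranium.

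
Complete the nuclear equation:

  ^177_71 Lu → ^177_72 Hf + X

beta-minus particle

Conserve mass number: 177 = 177 + A, so A = 0.
Conserve atomic number: 71 = 72 + Z, so Z = -1.
A = 0 and Z = -1 is ^0_-1 e — a beta-minus particle.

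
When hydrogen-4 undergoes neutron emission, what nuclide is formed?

H-3

Neutron emission: mass number changes by -1, atomic number by +0.
A: 4 − 1 = 3; Z: 1 = 1.
Z = 1 is hydrogen, so the daughter is hydrogen-3.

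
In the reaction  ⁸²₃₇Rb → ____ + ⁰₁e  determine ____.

Conserve mass number: 82 = A + 0, so A = 82.
Conserve atomic number: 37 = Z + 1, so Z = 36.
Z = 36 is krypton, so the species is ⁸²₃₆Kr.

Kr-82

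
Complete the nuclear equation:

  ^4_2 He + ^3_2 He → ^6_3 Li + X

proton

Conserve mass number: 4 + 3 = 6 + A, so A = 1.
Conserve atomic number: 2 + 2 = 3 + Z, so Z = 1.
A = 1 and Z = 1 is ^1_1 H — a proton.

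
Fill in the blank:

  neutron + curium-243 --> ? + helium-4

Conserve mass number: 1 + 243 = A + 4, so A = 240.
Conserve atomic number: 0 + 96 = Z + 2, so Z = 94.
Z = 94 is plutonium, so the species is plutonium-240.

Pu-240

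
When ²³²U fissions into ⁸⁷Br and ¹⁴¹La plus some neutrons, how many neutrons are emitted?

4

Conserve mass number: 232 = 87 + 141 + k, so k = 232 − 228 = 4.
Check atomic number: 92 = 35 + 57 + 0 = 92. ✓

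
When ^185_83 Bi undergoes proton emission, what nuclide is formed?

Pb-184

Proton emission: mass number changes by -1, atomic number by -1.
A: 185 − 1 = 184; Z: 83 − 1 = 82.
Z = 82 is lead, so the daughter is ^184_82 Pb.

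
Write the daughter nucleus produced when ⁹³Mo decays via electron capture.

Electron capture: mass number changes by +0, atomic number by -1.
A: 93 = 93; Z: 42 − 1 = 41.
Z = 41 is niobium, so the daughter is ⁹³Nb.

Nb-93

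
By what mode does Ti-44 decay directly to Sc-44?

beta-plus decay or electron capture

ΔA = 44 − 44 = 0; ΔZ = 21 − 22 = -1.
A is unchanged and Z drops by 1 — a proton has become a neutron (β⁺ emission or electron capture).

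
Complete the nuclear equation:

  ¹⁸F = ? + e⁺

O-18

Conserve mass number: 18 = A + 0, so A = 18.
Conserve atomic number: 9 = Z + 1, so Z = 8.
Z = 8 is oxygen, so the species is ¹⁸O.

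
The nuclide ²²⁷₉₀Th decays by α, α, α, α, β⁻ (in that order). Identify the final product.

Bi-211

Start: (A, Z) = (227, 90).
After α: (223, 88).
After α: (219, 86).
After α: (215, 84).
After α: (211, 82).
After β⁻: (211, 83).
Z = 83 is bismuth.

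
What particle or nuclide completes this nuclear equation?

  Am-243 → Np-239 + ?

alpha particle

Conserve mass number: 243 = 239 + A, so A = 4.
Conserve atomic number: 95 = 93 + Z, so Z = 2.
A = 4 and Z = 2 is He-4 — an alpha particle.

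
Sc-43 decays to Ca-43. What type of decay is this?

beta-plus decay or electron capture

ΔA = 43 − 43 = 0; ΔZ = 20 − 21 = -1.
A is unchanged and Z drops by 1 — a proton has become a neutron (β⁺ emission or electron capture).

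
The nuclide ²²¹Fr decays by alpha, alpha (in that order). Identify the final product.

Start: (A, Z) = (221, 87).
After α: (217, 85).
After α: (213, 83).
Z = 83 is bismuth.

Bi-213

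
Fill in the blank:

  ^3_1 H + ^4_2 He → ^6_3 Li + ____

Conserve mass number: 3 + 4 = 6 + A, so A = 1.
Conserve atomic number: 1 + 2 = 3 + Z, so Z = 0.
A = 1 and Z = 0 is ^1_0 n — a neutron.

neutron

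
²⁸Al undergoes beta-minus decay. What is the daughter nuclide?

Si-28

Beta-minus decay: mass number changes by +0, atomic number by +1.
A: 28 = 28; Z: 13 + 1 = 14.
Z = 14 is silicon, so the daughter is ²⁸Si.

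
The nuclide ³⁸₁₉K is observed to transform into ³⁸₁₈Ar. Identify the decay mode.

ΔA = 38 − 38 = 0; ΔZ = 18 − 19 = -1.
A is unchanged and Z drops by 1 — a proton has become a neutron (β⁺ emission or electron capture).

beta-plus decay or electron capture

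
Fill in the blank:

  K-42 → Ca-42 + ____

beta-minus particle

Conserve mass number: 42 = 42 + A, so A = 0.
Conserve atomic number: 19 = 20 + Z, so Z = -1.
A = 0 and Z = -1 is e⁻ — a beta-minus particle.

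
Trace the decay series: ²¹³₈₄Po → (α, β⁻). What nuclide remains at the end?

Bi-209

Start: (A, Z) = (213, 84).
After α: (209, 82).
After β⁻: (209, 83).
Z = 83 is bismuth.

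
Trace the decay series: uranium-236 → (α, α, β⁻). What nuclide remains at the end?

Ac-228

Start: (A, Z) = (236, 92).
After α: (232, 90).
After α: (228, 88).
After β⁻: (228, 89).
Z = 89 is actinium.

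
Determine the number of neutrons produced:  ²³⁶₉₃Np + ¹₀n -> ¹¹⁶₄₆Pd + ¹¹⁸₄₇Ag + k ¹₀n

3

Conserve mass number: 237 = 116 + 118 + k, so k = 237 − 234 = 3.
Check atomic number: 93 = 46 + 47 + 0 = 93. ✓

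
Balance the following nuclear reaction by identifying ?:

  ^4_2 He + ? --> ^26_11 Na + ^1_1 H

Ne-23

Conserve mass number: 4 + A = 26 + 1, so A = 23.
Conserve atomic number: 2 + Z = 11 + 1, so Z = 10.
Z = 10 is neon, so the species is ^23_10 Ne.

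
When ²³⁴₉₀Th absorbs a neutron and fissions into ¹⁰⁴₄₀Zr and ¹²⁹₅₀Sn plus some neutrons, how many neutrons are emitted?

Conserve mass number: 235 = 104 + 129 + k, so k = 235 − 233 = 2.
Check atomic number: 90 = 40 + 50 + 0 = 90. ✓

2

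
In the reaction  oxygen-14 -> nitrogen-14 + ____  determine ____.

positron

Conserve mass number: 14 = 14 + A, so A = 0.
Conserve atomic number: 8 = 7 + Z, so Z = 1.
A = 0 and Z = 1 is e⁺ — a positron.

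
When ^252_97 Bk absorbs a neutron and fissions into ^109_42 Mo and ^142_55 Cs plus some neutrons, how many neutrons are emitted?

Conserve mass number: 253 = 109 + 142 + k, so k = 253 − 251 = 2.
Check atomic number: 97 = 42 + 55 + 0 = 97. ✓

2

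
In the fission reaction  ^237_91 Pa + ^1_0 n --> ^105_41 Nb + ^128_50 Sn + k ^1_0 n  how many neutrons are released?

Conserve mass number: 238 = 105 + 128 + k, so k = 238 − 233 = 5.
Check atomic number: 91 = 41 + 50 + 0 = 91. ✓

5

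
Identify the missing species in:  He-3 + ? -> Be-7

alpha particle

Conserve mass number: 3 + A = 7, so A = 4.
Conserve atomic number: 2 + Z = 4, so Z = 2.
A = 4 and Z = 2 is He-4 — an alpha particle.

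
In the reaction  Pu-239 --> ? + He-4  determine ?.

Conserve mass number: 239 = A + 4, so A = 235.
Conserve atomic number: 94 = Z + 2, so Z = 92.
Z = 92 is uranium, so the species is U-235.

U-235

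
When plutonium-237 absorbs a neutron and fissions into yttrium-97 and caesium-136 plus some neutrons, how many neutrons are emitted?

5

Conserve mass number: 238 = 97 + 136 + k, so k = 238 − 233 = 5.
Check atomic number: 94 = 39 + 55 + 0 = 94. ✓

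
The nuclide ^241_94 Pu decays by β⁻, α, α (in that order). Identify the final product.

Pa-233

Start: (A, Z) = (241, 94).
After β⁻: (241, 95).
After α: (237, 93).
After α: (233, 91).
Z = 91 is protactinium.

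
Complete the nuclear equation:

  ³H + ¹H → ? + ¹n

Conserve mass number: 3 + 1 = A + 1, so A = 3.
Conserve atomic number: 1 + 1 = Z + 0, so Z = 2.
Z = 2 is helium, so the species is ³He.

He-3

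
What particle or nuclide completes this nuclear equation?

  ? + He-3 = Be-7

Conserve mass number: A + 3 = 7, so A = 4.
Conserve atomic number: Z + 2 = 4, so Z = 2.
A = 4 and Z = 2 is He-4 — an alpha particle.

alpha particle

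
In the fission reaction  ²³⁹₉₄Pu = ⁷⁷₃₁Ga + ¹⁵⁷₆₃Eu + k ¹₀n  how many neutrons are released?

Conserve mass number: 239 = 77 + 157 + k, so k = 239 − 234 = 5.
Check atomic number: 94 = 31 + 63 + 0 = 94. ✓

5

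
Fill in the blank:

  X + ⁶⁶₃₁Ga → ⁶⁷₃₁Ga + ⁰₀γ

neutron

Conserve mass number: A + 66 = 67 + 0, so A = 1.
Conserve atomic number: Z + 31 = 31 + 0, so Z = 0.
A = 1 and Z = 0 is ¹₀n — a neutron.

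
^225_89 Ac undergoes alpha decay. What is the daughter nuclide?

Fr-221

Alpha decay: mass number changes by -4, atomic number by -2.
A: 225 − 4 = 221; Z: 89 − 2 = 87.
Z = 87 is francium, so the daughter is ^221_87 Fr.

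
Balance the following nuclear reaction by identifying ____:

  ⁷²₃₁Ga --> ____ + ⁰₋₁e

Conserve mass number: 72 = A + 0, so A = 72.
Conserve atomic number: 31 = Z − 1, so Z = 32.
Z = 32 is germanium, so the species is ⁷²₃₂Ge.

Ge-72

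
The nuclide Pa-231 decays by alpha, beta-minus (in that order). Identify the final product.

Start: (A, Z) = (231, 91).
After α: (227, 89).
After β⁻: (227, 90).
Z = 90 is thorium.

Th-227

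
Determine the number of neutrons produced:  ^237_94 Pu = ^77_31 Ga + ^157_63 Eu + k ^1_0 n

3

Conserve mass number: 237 = 77 + 157 + k, so k = 237 − 234 = 3.
Check atomic number: 94 = 31 + 63 + 0 = 94. ✓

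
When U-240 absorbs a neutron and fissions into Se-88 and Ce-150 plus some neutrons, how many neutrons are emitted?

Conserve mass number: 241 = 88 + 150 + k, so k = 241 − 238 = 3.
Check atomic number: 92 = 34 + 58 + 0 = 92. ✓

3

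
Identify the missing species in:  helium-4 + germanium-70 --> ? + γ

Se-74

Conserve mass number: 4 + 70 = A + 0, so A = 74.
Conserve atomic number: 2 + 32 = Z + 0, so Z = 34.
Z = 34 is selenium, so the species is selenium-74.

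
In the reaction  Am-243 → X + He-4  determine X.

Np-239

Conserve mass number: 243 = A + 4, so A = 239.
Conserve atomic number: 95 = Z + 2, so Z = 93.
Z = 93 is neptunium, so the species is Np-239.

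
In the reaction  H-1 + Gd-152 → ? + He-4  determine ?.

Conserve mass number: 1 + 152 = A + 4, so A = 149.
Conserve atomic number: 1 + 64 = Z + 2, so Z = 63.
Z = 63 is europium, so the species is Eu-149.

Eu-149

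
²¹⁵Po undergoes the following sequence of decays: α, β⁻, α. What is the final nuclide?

Tl-207

Start: (A, Z) = (215, 84).
After α: (211, 82).
After β⁻: (211, 83).
After α: (207, 81).
Z = 81 is thallium.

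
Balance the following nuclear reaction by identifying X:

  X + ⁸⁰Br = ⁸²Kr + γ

deuteron

Conserve mass number: A + 80 = 82 + 0, so A = 2.
Conserve atomic number: Z + 35 = 36 + 0, so Z = 1.
A = 2 and Z = 1 is ²H — a deuteron.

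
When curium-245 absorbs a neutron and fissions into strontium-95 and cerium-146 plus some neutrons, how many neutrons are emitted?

Conserve mass number: 246 = 95 + 146 + k, so k = 246 − 241 = 5.
Check atomic number: 96 = 38 + 58 + 0 = 96. ✓

5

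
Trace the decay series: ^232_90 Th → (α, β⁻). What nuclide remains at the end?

Ac-228

Start: (A, Z) = (232, 90).
After α: (228, 88).
After β⁻: (228, 89).
Z = 89 is actinium.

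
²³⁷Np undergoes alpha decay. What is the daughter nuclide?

Alpha decay: mass number changes by -4, atomic number by -2.
A: 237 − 4 = 233; Z: 93 − 2 = 91.
Z = 91 is protactinium, so the daughter is ²³³Pa.

Pa-233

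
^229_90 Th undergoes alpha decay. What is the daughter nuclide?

Ra-225

Alpha decay: mass number changes by -4, atomic number by -2.
A: 229 − 4 = 225; Z: 90 − 2 = 88.
Z = 88 is radium, so the daughter is ^225_88 Ra.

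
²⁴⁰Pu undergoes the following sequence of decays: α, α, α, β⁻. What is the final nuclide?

Start: (A, Z) = (240, 94).
After α: (236, 92).
After α: (232, 90).
After α: (228, 88).
After β⁻: (228, 89).
Z = 89 is actinium.

Ac-228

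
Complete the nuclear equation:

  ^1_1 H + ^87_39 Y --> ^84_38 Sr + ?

alpha particle

Conserve mass number: 1 + 87 = 84 + A, so A = 4.
Conserve atomic number: 1 + 39 = 38 + Z, so Z = 2.
A = 4 and Z = 2 is ^4_2 He — an alpha particle.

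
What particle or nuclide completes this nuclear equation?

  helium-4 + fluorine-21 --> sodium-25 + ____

Conserve mass number: 4 + 21 = 25 + A, so A = 0.
Conserve atomic number: 2 + 9 = 11 + Z, so Z = 0.
A = 0 and Z = 0 is γ — a gamma ray.

gamma ray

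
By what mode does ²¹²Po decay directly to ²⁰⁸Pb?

ΔA = 208 − 212 = -4; ΔZ = 82 − 84 = -2.
A drops by 4 and Z drops by 2 — the signature of alpha emission.

alpha decay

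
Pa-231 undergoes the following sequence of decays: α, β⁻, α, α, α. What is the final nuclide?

Start: (A, Z) = (231, 91).
After α: (227, 89).
After β⁻: (227, 90).
After α: (223, 88).
After α: (219, 86).
After α: (215, 84).
Z = 84 is polonium.

Po-215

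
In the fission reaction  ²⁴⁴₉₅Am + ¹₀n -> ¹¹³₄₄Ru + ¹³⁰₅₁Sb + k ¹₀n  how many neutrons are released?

2

Conserve mass number: 245 = 113 + 130 + k, so k = 245 − 243 = 2.
Check atomic number: 95 = 44 + 51 + 0 = 95. ✓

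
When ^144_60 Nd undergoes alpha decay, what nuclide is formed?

Ce-140

Alpha decay: mass number changes by -4, atomic number by -2.
A: 144 − 4 = 140; Z: 60 − 2 = 58.
Z = 58 is cerium, so the daughter is ^140_58 Ce.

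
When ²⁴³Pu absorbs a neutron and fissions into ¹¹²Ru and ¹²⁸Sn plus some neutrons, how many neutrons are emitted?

Conserve mass number: 244 = 112 + 128 + k, so k = 244 − 240 = 4.
Check atomic number: 94 = 44 + 50 + 0 = 94. ✓

4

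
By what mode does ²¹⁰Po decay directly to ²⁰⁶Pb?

alpha decay

ΔA = 206 − 210 = -4; ΔZ = 82 − 84 = -2.
A drops by 4 and Z drops by 2 — the signature of alpha emission.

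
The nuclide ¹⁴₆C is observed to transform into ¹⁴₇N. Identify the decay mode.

ΔA = 14 − 14 = 0; ΔZ = 7 − 6 = +1.
A is unchanged and Z rises by 1 — a neutron has become a proton (β⁻ decay).

beta-minus decay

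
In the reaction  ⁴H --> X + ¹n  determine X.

Conserve mass number: 4 = A + 1, so A = 3.
Conserve atomic number: 1 = Z + 0, so Z = 1.
A = 3 and Z = 1 is ³H — a triton.

H-3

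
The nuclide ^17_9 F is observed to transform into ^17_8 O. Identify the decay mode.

beta-plus decay or electron capture

ΔA = 17 − 17 = 0; ΔZ = 8 − 9 = -1.
A is unchanged and Z drops by 1 — a proton has become a neutron (β⁺ emission or electron capture).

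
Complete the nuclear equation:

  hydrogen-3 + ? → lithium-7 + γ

Conserve mass number: 3 + A = 7 + 0, so A = 4.
Conserve atomic number: 1 + Z = 3 + 0, so Z = 2.
A = 4 and Z = 2 is helium-4 — an alpha particle.

alpha particle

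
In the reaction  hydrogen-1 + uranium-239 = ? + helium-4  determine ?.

Conserve mass number: 1 + 239 = A + 4, so A = 236.
Conserve atomic number: 1 + 92 = Z + 2, so Z = 91.
Z = 91 is protactinium, so the species is protactinium-236.

Pa-236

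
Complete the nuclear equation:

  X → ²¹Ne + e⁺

Na-21

Conserve mass number: A = 21 + 0, so A = 21.
Conserve atomic number: Z = 10 + 1, so Z = 11.
Z = 11 is sodium, so the species is ²¹Na.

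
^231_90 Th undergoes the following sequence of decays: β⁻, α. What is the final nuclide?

Start: (A, Z) = (231, 90).
After β⁻: (231, 91).
After α: (227, 89).
Z = 89 is actinium.

Ac-227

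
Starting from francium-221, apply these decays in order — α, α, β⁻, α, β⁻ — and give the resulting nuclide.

Start: (A, Z) = (221, 87).
After α: (217, 85).
After α: (213, 83).
After β⁻: (213, 84).
After α: (209, 82).
After β⁻: (209, 83).
Z = 83 is bismuth.

Bi-209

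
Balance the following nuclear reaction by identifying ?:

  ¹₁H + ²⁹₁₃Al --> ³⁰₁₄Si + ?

gamma ray

Conserve mass number: 1 + 29 = 30 + A, so A = 0.
Conserve atomic number: 1 + 13 = 14 + Z, so Z = 0.
A = 0 and Z = 0 is ⁰₀γ — a gamma ray.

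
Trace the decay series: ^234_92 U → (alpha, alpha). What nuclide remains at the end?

Ra-226

Start: (A, Z) = (234, 92).
After α: (230, 90).
After α: (226, 88).
Z = 88 is radium.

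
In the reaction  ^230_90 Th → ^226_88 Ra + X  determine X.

alpha particle

Conserve mass number: 230 = 226 + A, so A = 4.
Conserve atomic number: 90 = 88 + Z, so Z = 2.
A = 4 and Z = 2 is ^4_2 He — an alpha particle.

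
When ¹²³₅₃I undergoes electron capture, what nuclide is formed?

Te-123

Electron capture: mass number changes by +0, atomic number by -1.
A: 123 = 123; Z: 53 − 1 = 52.
Z = 52 is tellurium, so the daughter is ¹²³₅₂Te.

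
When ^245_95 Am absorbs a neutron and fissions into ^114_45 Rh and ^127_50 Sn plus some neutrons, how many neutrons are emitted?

5

Conserve mass number: 246 = 114 + 127 + k, so k = 246 − 241 = 5.
Check atomic number: 95 = 45 + 50 + 0 = 95. ✓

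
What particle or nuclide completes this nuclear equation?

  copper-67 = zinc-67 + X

Conserve mass number: 67 = 67 + A, so A = 0.
Conserve atomic number: 29 = 30 + Z, so Z = -1.
A = 0 and Z = -1 is e⁻ — a beta-minus particle.

beta-minus particle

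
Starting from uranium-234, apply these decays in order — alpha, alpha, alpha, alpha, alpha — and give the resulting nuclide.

Pb-214

Start: (A, Z) = (234, 92).
After α: (230, 90).
After α: (226, 88).
After α: (222, 86).
After α: (218, 84).
After α: (214, 82).
Z = 82 is lead.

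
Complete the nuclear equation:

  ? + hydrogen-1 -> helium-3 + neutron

Conserve mass number: A + 1 = 3 + 1, so A = 3.
Conserve atomic number: Z + 1 = 2 + 0, so Z = 1.
A = 3 and Z = 1 is hydrogen-3 — a triton.

triton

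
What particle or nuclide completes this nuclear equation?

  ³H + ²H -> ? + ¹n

He-4

Conserve mass number: 3 + 2 = A + 1, so A = 4.
Conserve atomic number: 1 + 1 = Z + 0, so Z = 2.
A = 4 and Z = 2 is ⁴He — an alpha particle.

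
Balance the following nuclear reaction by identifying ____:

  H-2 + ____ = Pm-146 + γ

Conserve mass number: 2 + A = 146 + 0, so A = 144.
Conserve atomic number: 1 + Z = 61 + 0, so Z = 60.
Z = 60 is neodymium, so the species is Nd-144.

Nd-144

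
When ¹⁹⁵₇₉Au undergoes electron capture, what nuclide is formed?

Pt-195

Electron capture: mass number changes by +0, atomic number by -1.
A: 195 = 195; Z: 79 − 1 = 78.
Z = 78 is platinum, so the daughter is ¹⁹⁵₇₈Pt.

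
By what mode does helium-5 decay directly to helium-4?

ΔA = 4 − 5 = -1; ΔZ = 2 − 2 = +0.
A drops by 1 with Z unchanged — a neutron was emitted.

neutron emission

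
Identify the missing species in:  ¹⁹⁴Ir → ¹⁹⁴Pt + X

Conserve mass number: 194 = 194 + A, so A = 0.
Conserve atomic number: 77 = 78 + Z, so Z = -1.
A = 0 and Z = -1 is e⁻ — a beta-minus particle.

beta-minus particle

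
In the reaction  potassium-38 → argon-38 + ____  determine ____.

Conserve mass number: 38 = 38 + A, so A = 0.
Conserve atomic number: 19 = 18 + Z, so Z = 1.
A = 0 and Z = 1 is e⁺ — a positron.

positron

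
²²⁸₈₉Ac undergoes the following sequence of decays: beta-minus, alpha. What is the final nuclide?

Start: (A, Z) = (228, 89).
After β⁻: (228, 90).
After α: (224, 88).
Z = 88 is radium.

Ra-224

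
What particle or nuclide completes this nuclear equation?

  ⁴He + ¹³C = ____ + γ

Conserve mass number: 4 + 13 = A + 0, so A = 17.
Conserve atomic number: 2 + 6 = Z + 0, so Z = 8.
Z = 8 is oxygen, so the species is ¹⁷O.

O-17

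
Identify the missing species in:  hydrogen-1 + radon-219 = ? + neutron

Fr-219

Conserve mass number: 1 + 219 = A + 1, so A = 219.
Conserve atomic number: 1 + 86 = Z + 0, so Z = 87.
Z = 87 is francium, so the species is francium-219.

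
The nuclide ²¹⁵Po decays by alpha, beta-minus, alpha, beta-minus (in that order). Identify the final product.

Pb-207

Start: (A, Z) = (215, 84).
After α: (211, 82).
After β⁻: (211, 83).
After α: (207, 81).
After β⁻: (207, 82).
Z = 82 is lead.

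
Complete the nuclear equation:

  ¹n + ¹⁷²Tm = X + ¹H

Conserve mass number: 1 + 172 = A + 1, so A = 172.
Conserve atomic number: 0 + 69 = Z + 1, so Z = 68.
Z = 68 is erbium, so the species is ¹⁷²Er.

Er-172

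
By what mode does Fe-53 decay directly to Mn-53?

ΔA = 53 − 53 = 0; ΔZ = 25 − 26 = -1.
A is unchanged and Z drops by 1 — a proton has become a neutron (β⁺ emission or electron capture).

beta-plus decay or electron capture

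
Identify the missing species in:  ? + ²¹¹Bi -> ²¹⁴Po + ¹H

Conserve mass number: A + 211 = 214 + 1, so A = 4.
Conserve atomic number: Z + 83 = 84 + 1, so Z = 2.
A = 4 and Z = 2 is ⁴He — an alpha particle.

alpha particle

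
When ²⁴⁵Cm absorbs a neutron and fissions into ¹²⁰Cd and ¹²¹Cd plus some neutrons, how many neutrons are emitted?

Conserve mass number: 246 = 120 + 121 + k, so k = 246 − 241 = 5.
Check atomic number: 96 = 48 + 48 + 0 = 96. ✓

5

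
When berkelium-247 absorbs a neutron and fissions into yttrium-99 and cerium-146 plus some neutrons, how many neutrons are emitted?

Conserve mass number: 248 = 99 + 146 + k, so k = 248 − 245 = 3.
Check atomic number: 97 = 39 + 58 + 0 = 97. ✓

3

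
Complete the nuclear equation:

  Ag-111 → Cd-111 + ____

Conserve mass number: 111 = 111 + A, so A = 0.
Conserve atomic number: 47 = 48 + Z, so Z = -1.
A = 0 and Z = -1 is e⁻ — a beta-minus particle.

beta-minus particle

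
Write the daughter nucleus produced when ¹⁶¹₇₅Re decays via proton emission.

W-160

Proton emission: mass number changes by -1, atomic number by -1.
A: 161 − 1 = 160; Z: 75 − 1 = 74.
Z = 74 is tungsten, so the daughter is ¹⁶⁰₇₄W.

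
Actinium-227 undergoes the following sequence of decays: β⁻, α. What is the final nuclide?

Start: (A, Z) = (227, 89).
After β⁻: (227, 90).
After α: (223, 88).
Z = 88 is radium.

Ra-223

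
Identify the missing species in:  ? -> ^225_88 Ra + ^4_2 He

Th-229

Conserve mass number: A = 225 + 4, so A = 229.
Conserve atomic number: Z = 88 + 2, so Z = 90.
Z = 90 is thorium, so the species is ^229_90 Th.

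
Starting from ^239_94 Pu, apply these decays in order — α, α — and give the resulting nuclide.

Start: (A, Z) = (239, 94).
After α: (235, 92).
After α: (231, 90).
Z = 90 is thorium.

Th-231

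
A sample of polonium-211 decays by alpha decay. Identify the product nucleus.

Alpha decay: mass number changes by -4, atomic number by -2.
A: 211 − 4 = 207; Z: 84 − 2 = 82.
Z = 82 is lead, so the daughter is lead-207.

Pb-207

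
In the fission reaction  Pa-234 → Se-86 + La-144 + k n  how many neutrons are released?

Conserve mass number: 234 = 86 + 144 + k, so k = 234 − 230 = 4.
Check atomic number: 91 = 34 + 57 + 0 = 91. ✓

4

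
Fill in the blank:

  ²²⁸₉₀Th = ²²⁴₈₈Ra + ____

alpha particle

Conserve mass number: 228 = 224 + A, so A = 4.
Conserve atomic number: 90 = 88 + Z, so Z = 2.
A = 4 and Z = 2 is ⁴₂He — an alpha particle.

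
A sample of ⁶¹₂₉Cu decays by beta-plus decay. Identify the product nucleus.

Ni-61

Beta-plus decay: mass number changes by +0, atomic number by -1.
A: 61 = 61; Z: 29 − 1 = 28.
Z = 28 is nickel, so the daughter is ⁶¹₂₈Ni.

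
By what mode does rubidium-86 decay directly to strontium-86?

beta-minus decay

ΔA = 86 − 86 = 0; ΔZ = 38 − 37 = +1.
A is unchanged and Z rises by 1 — a neutron has become a proton (β⁻ decay).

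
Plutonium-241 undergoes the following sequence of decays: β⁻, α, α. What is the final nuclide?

Start: (A, Z) = (241, 94).
After β⁻: (241, 95).
After α: (237, 93).
After α: (233, 91).
Z = 91 is protactinium.

Pa-233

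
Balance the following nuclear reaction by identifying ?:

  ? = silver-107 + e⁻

Pd-107

Conserve mass number: A = 107 + 0, so A = 107.
Conserve atomic number: Z = 47 − 1, so Z = 46.
Z = 46 is palladium, so the species is palladium-107.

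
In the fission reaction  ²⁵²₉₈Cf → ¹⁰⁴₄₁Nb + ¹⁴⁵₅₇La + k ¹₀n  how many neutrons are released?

3

Conserve mass number: 252 = 104 + 145 + k, so k = 252 − 249 = 3.
Check atomic number: 98 = 41 + 57 + 0 = 98. ✓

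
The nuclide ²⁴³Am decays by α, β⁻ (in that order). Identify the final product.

Pu-239

Start: (A, Z) = (243, 95).
After α: (239, 93).
After β⁻: (239, 94).
Z = 94 is plutonium.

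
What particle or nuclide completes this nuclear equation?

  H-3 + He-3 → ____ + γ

Conserve mass number: 3 + 3 = A + 0, so A = 6.
Conserve atomic number: 1 + 2 = Z + 0, so Z = 3.
Z = 3 is lithium, so the species is Li-6.

Li-6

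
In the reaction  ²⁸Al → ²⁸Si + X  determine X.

beta-minus particle

Conserve mass number: 28 = 28 + A, so A = 0.
Conserve atomic number: 13 = 14 + Z, so Z = -1.
A = 0 and Z = -1 is e⁻ — a beta-minus particle.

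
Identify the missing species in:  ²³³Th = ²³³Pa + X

beta-minus particle

Conserve mass number: 233 = 233 + A, so A = 0.
Conserve atomic number: 90 = 91 + Z, so Z = -1.
A = 0 and Z = -1 is e⁻ — a beta-minus particle.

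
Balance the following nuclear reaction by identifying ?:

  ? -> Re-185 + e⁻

Conserve mass number: A = 185 + 0, so A = 185.
Conserve atomic number: Z = 75 − 1, so Z = 74.
Z = 74 is tungsten, so the species is W-185.

W-185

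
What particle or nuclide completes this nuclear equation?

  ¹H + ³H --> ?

He-4

Conserve mass number: 1 + 3 = A, so A = 4.
Conserve atomic number: 1 + 1 = Z, so Z = 2.
A = 4 and Z = 2 is ⁴He — an alpha particle.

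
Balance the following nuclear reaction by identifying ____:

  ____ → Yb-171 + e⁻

Tm-171

Conserve mass number: A = 171 + 0, so A = 171.
Conserve atomic number: Z = 70 − 1, so Z = 69.
Z = 69 is thulium, so the species is Tm-171.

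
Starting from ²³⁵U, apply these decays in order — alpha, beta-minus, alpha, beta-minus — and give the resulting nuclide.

Th-227

Start: (A, Z) = (235, 92).
After α: (231, 90).
After β⁻: (231, 91).
After α: (227, 89).
After β⁻: (227, 90).
Z = 90 is thorium.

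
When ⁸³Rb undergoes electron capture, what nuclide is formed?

Electron capture: mass number changes by +0, atomic number by -1.
A: 83 = 83; Z: 37 − 1 = 36.
Z = 36 is krypton, so the daughter is ⁸³Kr.

Kr-83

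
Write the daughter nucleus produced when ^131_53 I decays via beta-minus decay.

Beta-minus decay: mass number changes by +0, atomic number by +1.
A: 131 = 131; Z: 53 + 1 = 54.
Z = 54 is xenon, so the daughter is ^131_54 Xe.

Xe-131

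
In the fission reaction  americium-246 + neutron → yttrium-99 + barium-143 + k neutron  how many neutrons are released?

5

Conserve mass number: 247 = 99 + 143 + k, so k = 247 − 242 = 5.
Check atomic number: 95 = 39 + 56 + 0 = 95. ✓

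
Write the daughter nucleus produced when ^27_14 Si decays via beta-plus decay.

Al-27

Beta-plus decay: mass number changes by +0, atomic number by -1.
A: 27 = 27; Z: 14 − 1 = 13.
Z = 13 is aluminium, so the daughter is ^27_13 Al.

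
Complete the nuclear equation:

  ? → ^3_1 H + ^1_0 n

Conserve mass number: A = 3 + 1, so A = 4.
Conserve atomic number: Z = 1 + 0, so Z = 1.
Z = 1 is hydrogen, so the species is ^4_1 H.

H-4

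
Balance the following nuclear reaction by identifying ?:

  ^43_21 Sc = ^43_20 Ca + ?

positron

Conserve mass number: 43 = 43 + A, so A = 0.
Conserve atomic number: 21 = 20 + Z, so Z = 1.
A = 0 and Z = 1 is ^0_1 e — a positron.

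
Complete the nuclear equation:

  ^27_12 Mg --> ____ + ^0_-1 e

Conserve mass number: 27 = A + 0, so A = 27.
Conserve atomic number: 12 = Z − 1, so Z = 13.
Z = 13 is aluminium, so the species is ^27_13 Al.

Al-27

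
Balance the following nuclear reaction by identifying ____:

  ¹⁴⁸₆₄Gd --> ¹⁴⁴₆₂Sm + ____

Conserve mass number: 148 = 144 + A, so A = 4.
Conserve atomic number: 64 = 62 + Z, so Z = 2.
A = 4 and Z = 2 is ⁴₂He — an alpha particle.

alpha particle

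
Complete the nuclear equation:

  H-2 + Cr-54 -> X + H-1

Conserve mass number: 2 + 54 = A + 1, so A = 55.
Conserve atomic number: 1 + 24 = Z + 1, so Z = 24.
Z = 24 is chromium, so the species is Cr-55.

Cr-55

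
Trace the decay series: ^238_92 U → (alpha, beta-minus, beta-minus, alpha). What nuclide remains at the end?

Th-230

Start: (A, Z) = (238, 92).
After α: (234, 90).
After β⁻: (234, 91).
After β⁻: (234, 92).
After α: (230, 90).
Z = 90 is thorium.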